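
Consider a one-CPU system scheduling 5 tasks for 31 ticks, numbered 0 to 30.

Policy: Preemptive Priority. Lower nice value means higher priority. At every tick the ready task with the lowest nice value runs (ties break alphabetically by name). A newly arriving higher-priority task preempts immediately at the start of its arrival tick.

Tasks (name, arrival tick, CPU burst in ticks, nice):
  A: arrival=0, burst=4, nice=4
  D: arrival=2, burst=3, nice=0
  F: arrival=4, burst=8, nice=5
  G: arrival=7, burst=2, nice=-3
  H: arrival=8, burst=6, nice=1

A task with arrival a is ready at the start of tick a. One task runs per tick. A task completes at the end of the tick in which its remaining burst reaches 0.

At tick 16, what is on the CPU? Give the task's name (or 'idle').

running at tick 16 = F

t=0: ready={A} → run A
t=1: ready={A} → run A
t=2: ready={A,D} → run D
t=3: ready={A,D} → run D
t=4: ready={A,D,F} → run D
t=5: ready={A,F} → run A
t=6: ready={A,F} → run A
t=7: ready={F,G} → run G
t=8: ready={F,G,H} → run G
t=9: ready={F,H} → run H
t=10: ready={F,H} → run H
t=11: ready={F,H} → run H
t=12: ready={F,H} → run H
t=13: ready={F,H} → run H
t=14: ready={F,H} → run H
t=15: ready={F} → run F
t=16: ready={F} → run F
t=17: ready={F} → run F
t=18: ready={F} → run F
t=19: ready={F} → run F
t=20: ready={F} → run F
t=21: ready={F} → run F
t=22: ready={F} → run F
t=23: (idle)
t=24: (idle)
t=25: (idle)
t=26: (idle)
t=27: (idle)
t=28: (idle)
t=29: (idle)
t=30: (idle)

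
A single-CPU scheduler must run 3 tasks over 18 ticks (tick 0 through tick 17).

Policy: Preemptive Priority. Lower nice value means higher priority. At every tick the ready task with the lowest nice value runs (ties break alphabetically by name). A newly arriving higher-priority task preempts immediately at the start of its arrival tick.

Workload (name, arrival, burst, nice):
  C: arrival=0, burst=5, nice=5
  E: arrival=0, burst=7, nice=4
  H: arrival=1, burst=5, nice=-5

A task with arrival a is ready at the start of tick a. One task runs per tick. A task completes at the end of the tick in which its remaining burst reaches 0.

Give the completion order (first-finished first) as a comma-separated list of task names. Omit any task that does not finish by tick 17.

t=0: ready={C,E} → run E
t=1: ready={C,E,H} → run H
t=2: ready={C,E,H} → run H
t=3: ready={C,E,H} → run H
t=4: ready={C,E,H} → run H
t=5: ready={C,E,H} → run H
t=6: ready={C,E} → run E
t=7: ready={C,E} → run E
t=8: ready={C,E} → run E
t=9: ready={C,E} → run E
t=10: ready={C,E} → run E
t=11: ready={C,E} → run E
t=12: ready={C} → run C
t=13: ready={C} → run C
t=14: ready={C} → run C
t=15: ready={C} → run C
t=16: ready={C} → run C
t=17: (idle)

completion order = H, E, C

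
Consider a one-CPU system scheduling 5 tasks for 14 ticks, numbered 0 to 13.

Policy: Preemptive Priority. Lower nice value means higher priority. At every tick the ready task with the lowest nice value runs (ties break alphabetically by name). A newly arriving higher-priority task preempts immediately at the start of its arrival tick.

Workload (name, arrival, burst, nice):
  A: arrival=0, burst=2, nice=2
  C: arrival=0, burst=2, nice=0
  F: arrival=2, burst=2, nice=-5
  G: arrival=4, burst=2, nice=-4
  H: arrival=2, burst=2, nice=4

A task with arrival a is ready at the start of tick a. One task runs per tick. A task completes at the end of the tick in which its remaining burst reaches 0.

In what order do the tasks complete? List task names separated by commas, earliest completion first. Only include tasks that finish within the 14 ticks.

t=0: ready={A,C} → run C
t=1: ready={A,C} → run C
t=2: ready={A,F,H} → run F
t=3: ready={A,F,H} → run F
t=4: ready={A,G,H} → run G
t=5: ready={A,G,H} → run G
t=6: ready={A,H} → run A
t=7: ready={A,H} → run A
t=8: ready={H} → run H
t=9: ready={H} → run H
t=10: (idle)
t=11: (idle)
t=12: (idle)
t=13: (idle)

completion order = C, F, G, A, H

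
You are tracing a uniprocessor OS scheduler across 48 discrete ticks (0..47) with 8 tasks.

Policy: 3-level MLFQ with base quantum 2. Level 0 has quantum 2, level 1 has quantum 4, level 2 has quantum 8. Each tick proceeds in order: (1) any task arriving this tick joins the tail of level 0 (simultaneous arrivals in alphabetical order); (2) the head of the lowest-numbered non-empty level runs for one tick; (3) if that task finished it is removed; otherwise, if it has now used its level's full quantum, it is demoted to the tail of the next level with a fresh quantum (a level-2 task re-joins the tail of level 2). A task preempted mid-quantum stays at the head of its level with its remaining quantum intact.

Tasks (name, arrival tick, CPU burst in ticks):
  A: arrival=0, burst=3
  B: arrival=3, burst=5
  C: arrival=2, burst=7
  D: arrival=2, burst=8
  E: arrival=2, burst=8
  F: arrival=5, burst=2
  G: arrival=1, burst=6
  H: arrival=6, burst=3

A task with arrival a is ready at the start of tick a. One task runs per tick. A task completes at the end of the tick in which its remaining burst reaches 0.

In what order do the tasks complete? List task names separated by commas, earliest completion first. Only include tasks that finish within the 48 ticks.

t=0: L0/L1/L2 = A/-/- → run A
t=1: L0/L1/L2 = AG/-/- → run A
t=2: L0/L1/L2 = GCDE/A/- → run G
t=3: L0/L1/L2 = GCDEB/A/- → run G
t=4: L0/L1/L2 = CDEB/AG/- → run C
t=5: L0/L1/L2 = CDEBF/AG/- → run C
t=6: L0/L1/L2 = DEBFH/AGC/- → run D
t=7: L0/L1/L2 = DEBFH/AGC/- → run D
t=8: L0/L1/L2 = EBFH/AGCD/- → run E
t=9: L0/L1/L2 = EBFH/AGCD/- → run E
t=10: L0/L1/L2 = BFH/AGCDE/- → run B
t=11: L0/L1/L2 = BFH/AGCDE/- → run B
t=12: L0/L1/L2 = FH/AGCDEB/- → run F
t=13: L0/L1/L2 = FH/AGCDEB/- → run F
t=14: L0/L1/L2 = H/AGCDEB/- → run H
t=15: L0/L1/L2 = H/AGCDEB/- → run H
t=16: L0/L1/L2 = -/AGCDEBH/- → run A
t=17: L0/L1/L2 = -/GCDEBH/- → run G
t=18: L0/L1/L2 = -/GCDEBH/- → run G
t=19: L0/L1/L2 = -/GCDEBH/- → run G
t=20: L0/L1/L2 = -/GCDEBH/- → run G
t=21: L0/L1/L2 = -/CDEBH/- → run C
t=22: L0/L1/L2 = -/CDEBH/- → run C
t=23: L0/L1/L2 = -/CDEBH/- → run C
t=24: L0/L1/L2 = -/CDEBH/- → run C
t=25: L0/L1/L2 = -/DEBH/C → run D
t=26: L0/L1/L2 = -/DEBH/C → run D
t=27: L0/L1/L2 = -/DEBH/C → run D
t=28: L0/L1/L2 = -/DEBH/C → run D
t=29: L0/L1/L2 = -/EBH/CD → run E
t=30: L0/L1/L2 = -/EBH/CD → run E
t=31: L0/L1/L2 = -/EBH/CD → run E
t=32: L0/L1/L2 = -/EBH/CD → run E
t=33: L0/L1/L2 = -/BH/CDE → run B
t=34: L0/L1/L2 = -/BH/CDE → run B
t=35: L0/L1/L2 = -/BH/CDE → run B
t=36: L0/L1/L2 = -/H/CDE → run H
t=37: L0/L1/L2 = -/-/CDE → run C
t=38: L0/L1/L2 = -/-/DE → run D
t=39: L0/L1/L2 = -/-/DE → run D
t=40: L0/L1/L2 = -/-/E → run E
t=41: L0/L1/L2 = -/-/E → run E
t=42: (idle)
t=43: (idle)
t=44: (idle)
t=45: (idle)
t=46: (idle)
t=47: (idle)

completion order = F, A, G, B, H, C, D, E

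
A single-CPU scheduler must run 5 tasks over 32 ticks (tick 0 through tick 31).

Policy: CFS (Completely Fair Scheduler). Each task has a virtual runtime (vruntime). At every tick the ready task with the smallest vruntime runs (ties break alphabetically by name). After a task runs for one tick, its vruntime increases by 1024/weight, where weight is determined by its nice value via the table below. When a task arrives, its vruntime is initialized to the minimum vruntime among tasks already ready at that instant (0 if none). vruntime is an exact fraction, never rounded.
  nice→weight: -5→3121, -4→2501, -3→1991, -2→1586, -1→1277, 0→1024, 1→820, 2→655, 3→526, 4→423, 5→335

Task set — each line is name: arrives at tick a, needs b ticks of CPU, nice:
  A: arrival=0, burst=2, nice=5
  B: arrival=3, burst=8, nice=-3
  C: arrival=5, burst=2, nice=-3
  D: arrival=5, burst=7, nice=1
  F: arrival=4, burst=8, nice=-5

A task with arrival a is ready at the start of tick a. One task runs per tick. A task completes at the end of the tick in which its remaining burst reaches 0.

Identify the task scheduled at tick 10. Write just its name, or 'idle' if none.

running at tick 10 = C

t=0: vr[A=0] → run A
t=1: vr[A=1024/335] → run A
t=2: (idle)
t=3: vr[B=0] → run B
t=4: vr[B=1024/1991 F=1024/1991] → run B
t=5: vr[B=2048/1991 C=1024/1991 D=1024/1991 F=1024/1991] → run C
t=6: vr[B=2048/1991 C=2048/1991 D=1024/1991 F=1024/1991] → run D
t=7: vr[B=2048/1991 C=2048/1991 D=719616/408155 F=1024/1991] → run F
t=8: vr[B=2048/1991 C=2048/1991 D=719616/408155 F=5234688/6213911] → run F
t=9: vr[B=2048/1991 C=2048/1991 D=719616/408155 F=7273472/6213911] → run B
t=10: vr[B=3072/1991 C=2048/1991 D=719616/408155 F=7273472/6213911] → run C
t=11: vr[B=3072/1991 D=719616/408155 F=7273472/6213911] → run F
t=12: vr[B=3072/1991 D=719616/408155 F=9312256/6213911] → run F
t=13: vr[B=3072/1991 D=719616/408155 F=11351040/6213911] → run B
t=14: vr[B=4096/1991 D=719616/408155 F=11351040/6213911] → run D
t=15: vr[B=4096/1991 D=1229312/408155 F=11351040/6213911] → run F
t=16: vr[B=4096/1991 D=1229312/408155 F=13389824/6213911] → run B
t=17: vr[B=5120/1991 D=1229312/408155 F=13389824/6213911] → run F
t=18: vr[B=5120/1991 D=1229312/408155 F=15428608/6213911] → run F
t=19: vr[B=5120/1991 D=1229312/408155 F=17467392/6213911] → run B
t=20: vr[B=6144/1991 D=1229312/408155 F=17467392/6213911] → run F
t=21: vr[B=6144/1991 D=1229312/408155] → run D
t=22: vr[B=6144/1991 D=1739008/408155] → run B
t=23: vr[B=7168/1991 D=1739008/408155] → run B
t=24: vr[D=1739008/408155] → run D
t=25: vr[D=2248704/408155] → run D
t=26: vr[D=551680/81631] → run D
t=27: vr[D=3268096/408155] → run D
t=28: (idle)
t=29: (idle)
t=30: (idle)
t=31: (idle)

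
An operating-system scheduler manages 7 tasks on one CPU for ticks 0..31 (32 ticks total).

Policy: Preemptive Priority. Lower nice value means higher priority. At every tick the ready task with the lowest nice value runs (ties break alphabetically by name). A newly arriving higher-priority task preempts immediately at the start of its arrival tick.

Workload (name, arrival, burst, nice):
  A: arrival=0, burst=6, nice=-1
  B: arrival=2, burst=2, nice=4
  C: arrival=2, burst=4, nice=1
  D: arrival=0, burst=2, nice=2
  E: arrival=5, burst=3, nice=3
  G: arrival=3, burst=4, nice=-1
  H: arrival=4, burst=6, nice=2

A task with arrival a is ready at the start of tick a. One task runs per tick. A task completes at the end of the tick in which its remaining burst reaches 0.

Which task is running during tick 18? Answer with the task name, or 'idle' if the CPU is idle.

running at tick 18 = H

t=0: ready={A,D} → run A
t=1: ready={A,D} → run A
t=2: ready={A,B,C,D} → run A
t=3: ready={A,B,C,D,G} → run A
t=4: ready={A,B,C,D,G,H} → run A
t=5: ready={A,B,C,D,E,G,H} → run A
t=6: ready={B,C,D,E,G,H} → run G
t=7: ready={B,C,D,E,G,H} → run G
t=8: ready={B,C,D,E,G,H} → run G
t=9: ready={B,C,D,E,G,H} → run G
t=10: ready={B,C,D,E,H} → run C
t=11: ready={B,C,D,E,H} → run C
t=12: ready={B,C,D,E,H} → run C
t=13: ready={B,C,D,E,H} → run C
t=14: ready={B,D,E,H} → run D
t=15: ready={B,D,E,H} → run D
t=16: ready={B,E,H} → run H
t=17: ready={B,E,H} → run H
t=18: ready={B,E,H} → run H
t=19: ready={B,E,H} → run H
t=20: ready={B,E,H} → run H
t=21: ready={B,E,H} → run H
t=22: ready={B,E} → run E
t=23: ready={B,E} → run E
t=24: ready={B,E} → run E
t=25: ready={B} → run B
t=26: ready={B} → run B
t=27: (idle)
t=28: (idle)
t=29: (idle)
t=30: (idle)
t=31: (idle)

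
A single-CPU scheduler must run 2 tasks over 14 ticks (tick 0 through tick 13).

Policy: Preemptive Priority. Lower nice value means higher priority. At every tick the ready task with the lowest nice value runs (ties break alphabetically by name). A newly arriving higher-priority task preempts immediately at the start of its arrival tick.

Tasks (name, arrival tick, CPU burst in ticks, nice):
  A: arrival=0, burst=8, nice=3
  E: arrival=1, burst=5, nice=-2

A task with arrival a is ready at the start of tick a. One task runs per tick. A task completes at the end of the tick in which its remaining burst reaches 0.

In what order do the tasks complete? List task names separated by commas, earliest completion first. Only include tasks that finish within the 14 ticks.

completion order = E, A

t=0: ready={A} → run A
t=1: ready={A,E} → run E
t=2: ready={A,E} → run E
t=3: ready={A,E} → run E
t=4: ready={A,E} → run E
t=5: ready={A,E} → run E
t=6: ready={A} → run A
t=7: ready={A} → run A
t=8: ready={A} → run A
t=9: ready={A} → run A
t=10: ready={A} → run A
t=11: ready={A} → run A
t=12: ready={A} → run A
t=13: (idle)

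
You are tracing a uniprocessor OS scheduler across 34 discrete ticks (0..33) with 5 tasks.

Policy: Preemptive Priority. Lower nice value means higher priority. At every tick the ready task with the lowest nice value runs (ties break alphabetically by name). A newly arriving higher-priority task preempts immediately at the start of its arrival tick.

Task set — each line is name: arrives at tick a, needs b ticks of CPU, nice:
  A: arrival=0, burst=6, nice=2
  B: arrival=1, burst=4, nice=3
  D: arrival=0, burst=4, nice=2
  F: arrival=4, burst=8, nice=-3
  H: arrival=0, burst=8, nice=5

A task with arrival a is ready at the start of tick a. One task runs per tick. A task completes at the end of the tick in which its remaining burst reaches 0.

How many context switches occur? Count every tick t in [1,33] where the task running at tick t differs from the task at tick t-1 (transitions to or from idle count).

t=0: ready={A,D,H} → run A
t=1: ready={A,B,D,H} → run A
t=2: ready={A,B,D,H} → run A
t=3: ready={A,B,D,H} → run A
t=4: ready={A,B,D,F,H} → run F
t=5: ready={A,B,D,F,H} → run F
t=6: ready={A,B,D,F,H} → run F
t=7: ready={A,B,D,F,H} → run F
t=8: ready={A,B,D,F,H} → run F
t=9: ready={A,B,D,F,H} → run F
t=10: ready={A,B,D,F,H} → run F
t=11: ready={A,B,D,F,H} → run F
t=12: ready={A,B,D,H} → run A
t=13: ready={A,B,D,H} → run A
t=14: ready={B,D,H} → run D
t=15: ready={B,D,H} → run D
t=16: ready={B,D,H} → run D
t=17: ready={B,D,H} → run D
t=18: ready={B,H} → run B
t=19: ready={B,H} → run B
t=20: ready={B,H} → run B
t=21: ready={B,H} → run B
t=22: ready={H} → run H
t=23: ready={H} → run H
t=24: ready={H} → run H
t=25: ready={H} → run H
t=26: ready={H} → run H
t=27: ready={H} → run H
t=28: ready={H} → run H
t=29: ready={H} → run H
t=30: (idle)
t=31: (idle)
t=32: (idle)
t=33: (idle)

context switches = 6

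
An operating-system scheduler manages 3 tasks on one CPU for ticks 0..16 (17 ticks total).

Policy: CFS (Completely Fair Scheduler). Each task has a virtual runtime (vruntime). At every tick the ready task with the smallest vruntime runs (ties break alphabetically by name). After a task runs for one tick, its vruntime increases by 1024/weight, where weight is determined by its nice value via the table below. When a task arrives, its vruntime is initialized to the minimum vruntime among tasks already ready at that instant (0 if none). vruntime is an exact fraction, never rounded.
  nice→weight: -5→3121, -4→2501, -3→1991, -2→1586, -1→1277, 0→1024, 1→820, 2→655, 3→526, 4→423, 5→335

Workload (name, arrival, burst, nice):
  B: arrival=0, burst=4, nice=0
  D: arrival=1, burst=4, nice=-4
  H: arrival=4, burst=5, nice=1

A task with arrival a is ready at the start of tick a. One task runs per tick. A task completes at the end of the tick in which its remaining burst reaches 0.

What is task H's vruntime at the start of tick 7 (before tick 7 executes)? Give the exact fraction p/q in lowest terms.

t=0: vr[B=0] → run B
t=1: vr[B=1 D=1] → run B
t=2: vr[B=2 D=1] → run D
t=3: vr[B=2 D=3525/2501] → run D
t=4: vr[B=2 D=4549/2501 H=4549/2501] → run D
t=5: vr[B=2 D=5573/2501 H=4549/2501] → run H
t=6: vr[B=2 D=5573/2501 H=38361/12505] → run B
t=7: vr[B=3 D=5573/2501 H=38361/12505] → run D
t=8: vr[B=3 H=38361/12505] → run B
t=9: vr[H=38361/12505] → run H
t=10: vr[H=53977/12505] → run H
t=11: vr[H=69593/12505] → run H
t=12: vr[H=85209/12505] → run H
t=13: (idle)
t=14: (idle)
t=15: (idle)
t=16: (idle)

vruntime(H, start of tick 7) = 38361/12505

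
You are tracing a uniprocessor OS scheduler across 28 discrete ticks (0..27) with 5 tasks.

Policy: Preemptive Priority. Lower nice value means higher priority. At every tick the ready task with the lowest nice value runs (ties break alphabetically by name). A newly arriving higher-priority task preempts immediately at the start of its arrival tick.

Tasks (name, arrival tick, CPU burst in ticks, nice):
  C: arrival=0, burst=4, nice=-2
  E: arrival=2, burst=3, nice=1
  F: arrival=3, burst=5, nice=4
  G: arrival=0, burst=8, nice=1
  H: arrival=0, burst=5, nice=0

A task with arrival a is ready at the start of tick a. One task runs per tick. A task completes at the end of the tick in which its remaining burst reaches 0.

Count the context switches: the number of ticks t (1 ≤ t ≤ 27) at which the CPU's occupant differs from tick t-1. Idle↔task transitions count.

t=0: ready={C,G,H} → run C
t=1: ready={C,G,H} → run C
t=2: ready={C,E,G,H} → run C
t=3: ready={C,E,F,G,H} → run C
t=4: ready={E,F,G,H} → run H
t=5: ready={E,F,G,H} → run H
t=6: ready={E,F,G,H} → run H
t=7: ready={E,F,G,H} → run H
t=8: ready={E,F,G,H} → run H
t=9: ready={E,F,G} → run E
t=10: ready={E,F,G} → run E
t=11: ready={E,F,G} → run E
t=12: ready={F,G} → run G
t=13: ready={F,G} → run G
t=14: ready={F,G} → run G
t=15: ready={F,G} → run G
t=16: ready={F,G} → run G
t=17: ready={F,G} → run G
t=18: ready={F,G} → run G
t=19: ready={F,G} → run G
t=20: ready={F} → run F
t=21: ready={F} → run F
t=22: ready={F} → run F
t=23: ready={F} → run F
t=24: ready={F} → run F
t=25: (idle)
t=26: (idle)
t=27: (idle)

context switches = 5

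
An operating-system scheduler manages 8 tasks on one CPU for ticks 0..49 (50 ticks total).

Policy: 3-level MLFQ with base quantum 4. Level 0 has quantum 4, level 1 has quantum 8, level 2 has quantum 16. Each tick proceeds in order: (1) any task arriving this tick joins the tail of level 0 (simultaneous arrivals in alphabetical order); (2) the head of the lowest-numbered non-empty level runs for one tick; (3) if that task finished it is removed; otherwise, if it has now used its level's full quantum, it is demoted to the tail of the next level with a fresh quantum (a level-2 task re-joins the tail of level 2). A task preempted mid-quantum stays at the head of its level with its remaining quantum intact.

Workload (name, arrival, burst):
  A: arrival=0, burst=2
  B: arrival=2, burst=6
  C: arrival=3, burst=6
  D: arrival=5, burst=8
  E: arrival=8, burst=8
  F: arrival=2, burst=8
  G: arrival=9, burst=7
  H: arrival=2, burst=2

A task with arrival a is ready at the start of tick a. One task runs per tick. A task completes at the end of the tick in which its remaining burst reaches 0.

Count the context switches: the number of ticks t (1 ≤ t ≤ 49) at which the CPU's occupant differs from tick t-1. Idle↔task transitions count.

t=0: L0/L1/L2 = A/-/- → run A
t=1: L0/L1/L2 = A/-/- → run A
t=2: L0/L1/L2 = BFH/-/- → run B
t=3: L0/L1/L2 = BFHC/-/- → run B
t=4: L0/L1/L2 = BFHC/-/- → run B
t=5: L0/L1/L2 = BFHCD/-/- → run B
t=6: L0/L1/L2 = FHCD/B/- → run F
t=7: L0/L1/L2 = FHCD/B/- → run F
t=8: L0/L1/L2 = FHCDE/B/- → run F
t=9: L0/L1/L2 = FHCDEG/B/- → run F
t=10: L0/L1/L2 = HCDEG/BF/- → run H
t=11: L0/L1/L2 = HCDEG/BF/- → run H
t=12: L0/L1/L2 = CDEG/BF/- → run C
t=13: L0/L1/L2 = CDEG/BF/- → run C
t=14: L0/L1/L2 = CDEG/BF/- → run C
t=15: L0/L1/L2 = CDEG/BF/- → run C
t=16: L0/L1/L2 = DEG/BFC/- → run D
t=17: L0/L1/L2 = DEG/BFC/- → run D
t=18: L0/L1/L2 = DEG/BFC/- → run D
t=19: L0/L1/L2 = DEG/BFC/- → run D
t=20: L0/L1/L2 = EG/BFCD/- → run E
t=21: L0/L1/L2 = EG/BFCD/- → run E
t=22: L0/L1/L2 = EG/BFCD/- → run E
t=23: L0/L1/L2 = EG/BFCD/- → run E
t=24: L0/L1/L2 = G/BFCDE/- → run G
t=25: L0/L1/L2 = G/BFCDE/- → run G
t=26: L0/L1/L2 = G/BFCDE/- → run G
t=27: L0/L1/L2 = G/BFCDE/- → run G
t=28: L0/L1/L2 = -/BFCDEG/- → run B
t=29: L0/L1/L2 = -/BFCDEG/- → run B
t=30: L0/L1/L2 = -/FCDEG/- → run F
t=31: L0/L1/L2 = -/FCDEG/- → run F
t=32: L0/L1/L2 = -/FCDEG/- → run F
t=33: L0/L1/L2 = -/FCDEG/- → run F
t=34: L0/L1/L2 = -/CDEG/- → run C
t=35: L0/L1/L2 = -/CDEG/- → run C
t=36: L0/L1/L2 = -/DEG/- → run D
t=37: L0/L1/L2 = -/DEG/- → run D
t=38: L0/L1/L2 = -/DEG/- → run D
t=39: L0/L1/L2 = -/DEG/- → run D
t=40: L0/L1/L2 = -/EG/- → run E
t=41: L0/L1/L2 = -/EG/- → run E
t=42: L0/L1/L2 = -/EG/- → run E
t=43: L0/L1/L2 = -/EG/- → run E
t=44: L0/L1/L2 = -/G/- → run G
t=45: L0/L1/L2 = -/G/- → run G
t=46: L0/L1/L2 = -/G/- → run G
t=47: (idle)
t=48: (idle)
t=49: (idle)

context switches = 14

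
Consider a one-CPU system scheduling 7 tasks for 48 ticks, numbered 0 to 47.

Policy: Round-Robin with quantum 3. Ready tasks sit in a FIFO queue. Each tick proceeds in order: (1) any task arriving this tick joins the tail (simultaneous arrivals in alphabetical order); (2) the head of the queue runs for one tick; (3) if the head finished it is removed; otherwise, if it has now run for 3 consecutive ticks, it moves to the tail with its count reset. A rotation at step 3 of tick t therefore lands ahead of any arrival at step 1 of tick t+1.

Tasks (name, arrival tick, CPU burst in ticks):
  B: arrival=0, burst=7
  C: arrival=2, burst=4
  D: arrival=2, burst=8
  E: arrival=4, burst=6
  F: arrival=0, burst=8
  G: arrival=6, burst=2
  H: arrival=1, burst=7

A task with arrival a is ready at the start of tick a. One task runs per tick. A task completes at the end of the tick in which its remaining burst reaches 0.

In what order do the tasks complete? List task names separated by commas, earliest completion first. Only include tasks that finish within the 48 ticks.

completion order = G, C, B, E, F, H, D

t=0: queue=[B,F] q_used=0 → run B
t=1: queue=[B,F,H] q_used=1 → run B
t=2: queue=[B,F,H,C,D] q_used=2 → run B
t=3: queue=[F,H,C,D,B] q_used=0 → run F
t=4: queue=[F,H,C,D,B,E] q_used=1 → run F
t=5: queue=[F,H,C,D,B,E] q_used=2 → run F
t=6: queue=[H,C,D,B,E,F,G] q_used=0 → run H
t=7: queue=[H,C,D,B,E,F,G] q_used=1 → run H
t=8: queue=[H,C,D,B,E,F,G] q_used=2 → run H
t=9: queue=[C,D,B,E,F,G,H] q_used=0 → run C
t=10: queue=[C,D,B,E,F,G,H] q_used=1 → run C
t=11: queue=[C,D,B,E,F,G,H] q_used=2 → run C
t=12: queue=[D,B,E,F,G,H,C] q_used=0 → run D
t=13: queue=[D,B,E,F,G,H,C] q_used=1 → run D
t=14: queue=[D,B,E,F,G,H,C] q_used=2 → run D
t=15: queue=[B,E,F,G,H,C,D] q_used=0 → run B
t=16: queue=[B,E,F,G,H,C,D] q_used=1 → run B
t=17: queue=[B,E,F,G,H,C,D] q_used=2 → run B
t=18: queue=[E,F,G,H,C,D,B] q_used=0 → run E
t=19: queue=[E,F,G,H,C,D,B] q_used=1 → run E
t=20: queue=[E,F,G,H,C,D,B] q_used=2 → run E
t=21: queue=[F,G,H,C,D,B,E] q_used=0 → run F
t=22: queue=[F,G,H,C,D,B,E] q_used=1 → run F
t=23: queue=[F,G,H,C,D,B,E] q_used=2 → run F
t=24: queue=[G,H,C,D,B,E,F] q_used=0 → run G
t=25: queue=[G,H,C,D,B,E,F] q_used=1 → run G
t=26: queue=[H,C,D,B,E,F] q_used=0 → run H
t=27: queue=[H,C,D,B,E,F] q_used=1 → run H
t=28: queue=[H,C,D,B,E,F] q_used=2 → run H
t=29: queue=[C,D,B,E,F,H] q_used=0 → run C
t=30: queue=[D,B,E,F,H] q_used=0 → run D
t=31: queue=[D,B,E,F,H] q_used=1 → run D
t=32: queue=[D,B,E,F,H] q_used=2 → run D
t=33: queue=[B,E,F,H,D] q_used=0 → run B
t=34: queue=[E,F,H,D] q_used=0 → run E
t=35: queue=[E,F,H,D] q_used=1 → run E
t=36: queue=[E,F,H,D] q_used=2 → run E
t=37: queue=[F,H,D] q_used=0 → run F
t=38: queue=[F,H,D] q_used=1 → run F
t=39: queue=[H,D] q_used=0 → run H
t=40: queue=[D] q_used=0 → run D
t=41: queue=[D] q_used=1 → run D
t=42: (idle)
t=43: (idle)
t=44: (idle)
t=45: (idle)
t=46: (idle)
t=47: (idle)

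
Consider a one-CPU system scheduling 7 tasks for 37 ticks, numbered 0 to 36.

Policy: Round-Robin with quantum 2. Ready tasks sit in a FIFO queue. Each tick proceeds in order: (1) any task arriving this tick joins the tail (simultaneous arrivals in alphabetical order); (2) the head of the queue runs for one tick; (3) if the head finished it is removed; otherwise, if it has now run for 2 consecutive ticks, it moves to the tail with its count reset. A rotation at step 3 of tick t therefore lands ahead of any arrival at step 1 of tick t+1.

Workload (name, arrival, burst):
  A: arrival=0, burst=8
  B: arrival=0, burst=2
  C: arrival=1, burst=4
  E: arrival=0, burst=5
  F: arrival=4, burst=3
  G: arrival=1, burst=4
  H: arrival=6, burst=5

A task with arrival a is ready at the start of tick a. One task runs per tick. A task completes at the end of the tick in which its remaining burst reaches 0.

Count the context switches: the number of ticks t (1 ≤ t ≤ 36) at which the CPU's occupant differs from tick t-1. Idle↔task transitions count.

context switches = 17

t=0: queue=[A,B,E] q_used=0 → run A
t=1: queue=[A,B,E,C,G] q_used=1 → run A
t=2: queue=[B,E,C,G,A] q_used=0 → run B
t=3: queue=[B,E,C,G,A] q_used=1 → run B
t=4: queue=[E,C,G,A,F] q_used=0 → run E
t=5: queue=[E,C,G,A,F] q_used=1 → run E
t=6: queue=[C,G,A,F,E,H] q_used=0 → run C
t=7: queue=[C,G,A,F,E,H] q_used=1 → run C
t=8: queue=[G,A,F,E,H,C] q_used=0 → run G
t=9: queue=[G,A,F,E,H,C] q_used=1 → run G
t=10: queue=[A,F,E,H,C,G] q_used=0 → run A
t=11: queue=[A,F,E,H,C,G] q_used=1 → run A
t=12: queue=[F,E,H,C,G,A] q_used=0 → run F
t=13: queue=[F,E,H,C,G,A] q_used=1 → run F
t=14: queue=[E,H,C,G,A,F] q_used=0 → run E
t=15: queue=[E,H,C,G,A,F] q_used=1 → run E
t=16: queue=[H,C,G,A,F,E] q_used=0 → run H
t=17: queue=[H,C,G,A,F,E] q_used=1 → run H
t=18: queue=[C,G,A,F,E,H] q_used=0 → run C
t=19: queue=[C,G,A,F,E,H] q_used=1 → run C
t=20: queue=[G,A,F,E,H] q_used=0 → run G
t=21: queue=[G,A,F,E,H] q_used=1 → run G
t=22: queue=[A,F,E,H] q_used=0 → run A
t=23: queue=[A,F,E,H] q_used=1 → run A
t=24: queue=[F,E,H,A] q_used=0 → run F
t=25: queue=[E,H,A] q_used=0 → run E
t=26: queue=[H,A] q_used=0 → run H
t=27: queue=[H,A] q_used=1 → run H
t=28: queue=[A,H] q_used=0 → run A
t=29: queue=[A,H] q_used=1 → run A
t=30: queue=[H] q_used=0 → run H
t=31: (idle)
t=32: (idle)
t=33: (idle)
t=34: (idle)
t=35: (idle)
t=36: (idle)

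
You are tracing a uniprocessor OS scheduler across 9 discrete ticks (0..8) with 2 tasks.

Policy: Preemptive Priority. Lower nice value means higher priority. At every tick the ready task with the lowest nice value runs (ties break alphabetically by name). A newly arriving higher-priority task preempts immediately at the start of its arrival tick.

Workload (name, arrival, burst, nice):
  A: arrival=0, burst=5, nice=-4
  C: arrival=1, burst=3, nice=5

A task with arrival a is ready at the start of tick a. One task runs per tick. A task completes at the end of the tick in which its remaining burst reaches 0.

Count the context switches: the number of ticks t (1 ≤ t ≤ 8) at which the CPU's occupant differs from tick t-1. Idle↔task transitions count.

context switches = 2

t=0: ready={A} → run A
t=1: ready={A,C} → run A
t=2: ready={A,C} → run A
t=3: ready={A,C} → run A
t=4: ready={A,C} → run A
t=5: ready={C} → run C
t=6: ready={C} → run C
t=7: ready={C} → run C
t=8: (idle)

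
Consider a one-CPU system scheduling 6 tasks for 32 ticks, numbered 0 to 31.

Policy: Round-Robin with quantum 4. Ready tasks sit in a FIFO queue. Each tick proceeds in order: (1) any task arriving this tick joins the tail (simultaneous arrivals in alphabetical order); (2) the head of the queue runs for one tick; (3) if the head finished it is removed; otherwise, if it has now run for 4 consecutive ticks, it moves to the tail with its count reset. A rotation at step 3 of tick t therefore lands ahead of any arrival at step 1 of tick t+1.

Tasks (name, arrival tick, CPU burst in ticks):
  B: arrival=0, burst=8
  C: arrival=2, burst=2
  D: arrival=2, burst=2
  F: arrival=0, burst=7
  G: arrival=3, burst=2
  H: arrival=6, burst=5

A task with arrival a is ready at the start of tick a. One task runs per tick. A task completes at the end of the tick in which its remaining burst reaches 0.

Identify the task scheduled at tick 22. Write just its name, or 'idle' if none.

running at tick 22 = F

t=0: queue=[B,F] q_used=0 → run B
t=1: queue=[B,F] q_used=1 → run B
t=2: queue=[B,F,C,D] q_used=2 → run B
t=3: queue=[B,F,C,D,G] q_used=3 → run B
t=4: queue=[F,C,D,G,B] q_used=0 → run F
t=5: queue=[F,C,D,G,B] q_used=1 → run F
t=6: queue=[F,C,D,G,B,H] q_used=2 → run F
t=7: queue=[F,C,D,G,B,H] q_used=3 → run F
t=8: queue=[C,D,G,B,H,F] q_used=0 → run C
t=9: queue=[C,D,G,B,H,F] q_used=1 → run C
t=10: queue=[D,G,B,H,F] q_used=0 → run D
t=11: queue=[D,G,B,H,F] q_used=1 → run D
t=12: queue=[G,B,H,F] q_used=0 → run G
t=13: queue=[G,B,H,F] q_used=1 → run G
t=14: queue=[B,H,F] q_used=0 → run B
t=15: queue=[B,H,F] q_used=1 → run B
t=16: queue=[B,H,F] q_used=2 → run B
t=17: queue=[B,H,F] q_used=3 → run B
t=18: queue=[H,F] q_used=0 → run H
t=19: queue=[H,F] q_used=1 → run H
t=20: queue=[H,F] q_used=2 → run H
t=21: queue=[H,F] q_used=3 → run H
t=22: queue=[F,H] q_used=0 → run F
t=23: queue=[F,H] q_used=1 → run F
t=24: queue=[F,H] q_used=2 → run F
t=25: queue=[H] q_used=0 → run H
t=26: (idle)
t=27: (idle)
t=28: (idle)
t=29: (idle)
t=30: (idle)
t=31: (idle)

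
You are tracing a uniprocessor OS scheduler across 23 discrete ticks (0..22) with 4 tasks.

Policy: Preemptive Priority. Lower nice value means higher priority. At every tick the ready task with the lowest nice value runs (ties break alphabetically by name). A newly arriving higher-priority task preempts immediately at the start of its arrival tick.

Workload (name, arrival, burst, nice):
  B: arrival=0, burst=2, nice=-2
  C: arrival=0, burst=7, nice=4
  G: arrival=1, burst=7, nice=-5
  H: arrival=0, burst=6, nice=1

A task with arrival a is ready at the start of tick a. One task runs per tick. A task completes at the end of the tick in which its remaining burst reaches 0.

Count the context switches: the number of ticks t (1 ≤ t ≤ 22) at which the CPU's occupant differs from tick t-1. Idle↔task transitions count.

t=0: ready={B,C,H} → run B
t=1: ready={B,C,G,H} → run G
t=2: ready={B,C,G,H} → run G
t=3: ready={B,C,G,H} → run G
t=4: ready={B,C,G,H} → run G
t=5: ready={B,C,G,H} → run G
t=6: ready={B,C,G,H} → run G
t=7: ready={B,C,G,H} → run G
t=8: ready={B,C,H} → run B
t=9: ready={C,H} → run H
t=10: ready={C,H} → run H
t=11: ready={C,H} → run H
t=12: ready={C,H} → run H
t=13: ready={C,H} → run H
t=14: ready={C,H} → run H
t=15: ready={C} → run C
t=16: ready={C} → run C
t=17: ready={C} → run C
t=18: ready={C} → run C
t=19: ready={C} → run C
t=20: ready={C} → run C
t=21: ready={C} → run C
t=22: (idle)

context switches = 5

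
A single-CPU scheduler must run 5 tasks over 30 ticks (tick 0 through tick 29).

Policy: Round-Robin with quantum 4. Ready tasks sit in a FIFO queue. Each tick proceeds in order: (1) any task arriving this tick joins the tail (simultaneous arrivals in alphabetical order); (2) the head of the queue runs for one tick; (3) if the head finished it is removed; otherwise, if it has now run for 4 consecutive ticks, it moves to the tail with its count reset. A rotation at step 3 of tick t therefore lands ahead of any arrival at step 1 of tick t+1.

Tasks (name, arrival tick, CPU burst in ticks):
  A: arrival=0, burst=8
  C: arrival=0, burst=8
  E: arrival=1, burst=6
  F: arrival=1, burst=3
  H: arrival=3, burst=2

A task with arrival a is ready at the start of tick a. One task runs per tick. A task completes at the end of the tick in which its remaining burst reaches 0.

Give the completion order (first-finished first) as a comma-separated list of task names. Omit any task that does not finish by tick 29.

t=0: queue=[A,C] q_used=0 → run A
t=1: queue=[A,C,E,F] q_used=1 → run A
t=2: queue=[A,C,E,F] q_used=2 → run A
t=3: queue=[A,C,E,F,H] q_used=3 → run A
t=4: queue=[C,E,F,H,A] q_used=0 → run C
t=5: queue=[C,E,F,H,A] q_used=1 → run C
t=6: queue=[C,E,F,H,A] q_used=2 → run C
t=7: queue=[C,E,F,H,A] q_used=3 → run C
t=8: queue=[E,F,H,A,C] q_used=0 → run E
t=9: queue=[E,F,H,A,C] q_used=1 → run E
t=10: queue=[E,F,H,A,C] q_used=2 → run E
t=11: queue=[E,F,H,A,C] q_used=3 → run E
t=12: queue=[F,H,A,C,E] q_used=0 → run F
t=13: queue=[F,H,A,C,E] q_used=1 → run F
t=14: queue=[F,H,A,C,E] q_used=2 → run F
t=15: queue=[H,A,C,E] q_used=0 → run H
t=16: queue=[H,A,C,E] q_used=1 → run H
t=17: queue=[A,C,E] q_used=0 → run A
t=18: queue=[A,C,E] q_used=1 → run A
t=19: queue=[A,C,E] q_used=2 → run A
t=20: queue=[A,C,E] q_used=3 → run A
t=21: queue=[C,E] q_used=0 → run C
t=22: queue=[C,E] q_used=1 → run C
t=23: queue=[C,E] q_used=2 → run C
t=24: queue=[C,E] q_used=3 → run C
t=25: queue=[E] q_used=0 → run E
t=26: queue=[E] q_used=1 → run E
t=27: (idle)
t=28: (idle)
t=29: (idle)

completion order = F, H, A, C, E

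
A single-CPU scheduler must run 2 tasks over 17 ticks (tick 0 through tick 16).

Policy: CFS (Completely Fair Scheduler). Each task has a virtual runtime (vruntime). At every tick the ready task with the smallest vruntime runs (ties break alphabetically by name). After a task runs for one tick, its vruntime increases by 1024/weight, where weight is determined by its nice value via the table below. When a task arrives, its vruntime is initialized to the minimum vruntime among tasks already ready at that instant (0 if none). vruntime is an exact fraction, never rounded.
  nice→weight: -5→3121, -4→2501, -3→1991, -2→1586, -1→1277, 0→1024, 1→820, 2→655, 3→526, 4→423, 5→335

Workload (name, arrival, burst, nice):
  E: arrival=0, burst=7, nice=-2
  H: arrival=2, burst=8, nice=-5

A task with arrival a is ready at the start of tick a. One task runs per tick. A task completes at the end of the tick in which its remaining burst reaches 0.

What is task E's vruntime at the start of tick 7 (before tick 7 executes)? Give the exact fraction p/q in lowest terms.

t=0: vr[E=0] → run E
t=1: vr[E=512/793] → run E
t=2: vr[E=1024/793 H=1024/793] → run E
t=3: vr[E=1536/793 H=1024/793] → run H
t=4: vr[E=1536/793 H=4007936/2474953] → run H
t=5: vr[E=1536/793 H=4819968/2474953] → run E
t=6: vr[E=2048/793 H=4819968/2474953] → run H
t=7: vr[E=2048/793 H=5632000/2474953] → run H
t=8: vr[E=2048/793 H=6444032/2474953] → run E
t=9: vr[E=2560/793 H=6444032/2474953] → run H
t=10: vr[E=2560/793 H=7256064/2474953] → run H
t=11: vr[E=2560/793 H=8068096/2474953] → run E
t=12: vr[E=3072/793 H=8068096/2474953] → run H
t=13: vr[E=3072/793 H=8880128/2474953] → run H
t=14: vr[E=3072/793] → run E
t=15: (idle)
t=16: (idle)

vruntime(E, start of tick 7) = 2048/793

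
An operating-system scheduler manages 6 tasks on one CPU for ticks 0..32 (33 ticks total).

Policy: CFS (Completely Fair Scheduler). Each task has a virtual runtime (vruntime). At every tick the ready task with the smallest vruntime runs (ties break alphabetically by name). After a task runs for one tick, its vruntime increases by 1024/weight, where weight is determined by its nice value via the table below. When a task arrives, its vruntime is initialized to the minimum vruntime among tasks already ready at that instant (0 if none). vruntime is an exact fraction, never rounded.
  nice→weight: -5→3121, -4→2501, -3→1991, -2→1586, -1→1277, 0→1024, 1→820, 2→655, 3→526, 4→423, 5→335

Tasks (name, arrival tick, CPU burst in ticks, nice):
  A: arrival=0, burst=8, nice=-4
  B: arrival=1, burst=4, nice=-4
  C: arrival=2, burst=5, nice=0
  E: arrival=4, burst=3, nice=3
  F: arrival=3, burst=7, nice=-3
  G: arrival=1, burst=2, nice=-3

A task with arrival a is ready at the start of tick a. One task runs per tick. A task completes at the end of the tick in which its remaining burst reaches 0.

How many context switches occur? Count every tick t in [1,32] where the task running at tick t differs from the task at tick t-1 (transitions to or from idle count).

context switches = 28

t=0: vr[A=0] → run A
t=1: vr[A=1024/2501 B=1024/2501 G=1024/2501] → run A
t=2: vr[A=2048/2501 B=1024/2501 C=1024/2501 G=1024/2501] → run B
t=3: vr[A=2048/2501 B=2048/2501 C=1024/2501 F=1024/2501 G=1024/2501] → run C
t=4: vr[A=2048/2501 B=2048/2501 C=3525/2501 E=1024/2501 F=1024/2501 G=1024/2501] → run E
t=5: vr[A=2048/2501 B=2048/2501 C=3525/2501 E=1549824/657763 F=1024/2501 G=1024/2501] → run F
t=6: vr[A=2048/2501 B=2048/2501 C=3525/2501 E=1549824/657763 F=4599808/4979491 G=1024/2501] → run G
t=7: vr[A=2048/2501 B=2048/2501 C=3525/2501 E=1549824/657763 F=4599808/4979491 G=4599808/4979491] → run A
t=8: vr[A=3072/2501 B=2048/2501 C=3525/2501 E=1549824/657763 F=4599808/4979491 G=4599808/4979491] → run B
t=9: vr[A=3072/2501 B=3072/2501 C=3525/2501 E=1549824/657763 F=4599808/4979491 G=4599808/4979491] → run F
t=10: vr[A=3072/2501 B=3072/2501 C=3525/2501 E=1549824/657763 F=7160832/4979491 G=4599808/4979491] → run G
t=11: vr[A=3072/2501 B=3072/2501 C=3525/2501 E=1549824/657763 F=7160832/4979491] → run A
t=12: vr[A=4096/2501 B=3072/2501 C=3525/2501 E=1549824/657763 F=7160832/4979491] → run B
t=13: vr[A=4096/2501 B=4096/2501 C=3525/2501 E=1549824/657763 F=7160832/4979491] → run C
t=14: vr[A=4096/2501 B=4096/2501 C=6026/2501 E=1549824/657763 F=7160832/4979491] → run F
t=15: vr[A=4096/2501 B=4096/2501 C=6026/2501 E=1549824/657763 F=9721856/4979491] → run A
t=16: vr[A=5120/2501 B=4096/2501 C=6026/2501 E=1549824/657763 F=9721856/4979491] → run B
t=17: vr[A=5120/2501 C=6026/2501 E=1549824/657763 F=9721856/4979491] → run F
t=18: vr[A=5120/2501 C=6026/2501 E=1549824/657763 F=12282880/4979491] → run A
t=19: vr[A=6144/2501 C=6026/2501 E=1549824/657763 F=12282880/4979491] → run E
t=20: vr[A=6144/2501 C=6026/2501 E=2830336/657763 F=12282880/4979491] → run C
t=21: vr[A=6144/2501 C=8527/2501 E=2830336/657763 F=12282880/4979491] → run A
t=22: vr[A=7168/2501 C=8527/2501 E=2830336/657763 F=12282880/4979491] → run F
t=23: vr[A=7168/2501 C=8527/2501 E=2830336/657763 F=14843904/4979491] → run A
t=24: vr[C=8527/2501 E=2830336/657763 F=14843904/4979491] → run F
t=25: vr[C=8527/2501 E=2830336/657763 F=17404928/4979491] → run C
t=26: vr[C=11028/2501 E=2830336/657763 F=17404928/4979491] → run F
t=27: vr[C=11028/2501 E=2830336/657763] → run E
t=28: vr[C=11028/2501] → run C
t=29: (idle)
t=30: (idle)
t=31: (idle)
t=32: (idle)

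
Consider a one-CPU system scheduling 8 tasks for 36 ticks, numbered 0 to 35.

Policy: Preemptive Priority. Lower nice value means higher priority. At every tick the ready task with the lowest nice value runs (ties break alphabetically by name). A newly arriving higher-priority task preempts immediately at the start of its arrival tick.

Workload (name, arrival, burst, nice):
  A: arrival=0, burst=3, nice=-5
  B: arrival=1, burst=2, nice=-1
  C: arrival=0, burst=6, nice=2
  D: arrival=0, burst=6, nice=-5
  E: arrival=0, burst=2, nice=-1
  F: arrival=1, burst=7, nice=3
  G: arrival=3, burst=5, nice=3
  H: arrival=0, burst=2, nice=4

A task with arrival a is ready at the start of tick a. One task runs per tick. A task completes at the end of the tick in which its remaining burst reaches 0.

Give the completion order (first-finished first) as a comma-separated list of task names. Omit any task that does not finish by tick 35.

completion order = A, D, B, E, C, F, G, H

t=0: ready={A,C,D,E,H} → run A
t=1: ready={A,B,C,D,E,F,H} → run A
t=2: ready={A,B,C,D,E,F,H} → run A
t=3: ready={B,C,D,E,F,G,H} → run D
t=4: ready={B,C,D,E,F,G,H} → run D
t=5: ready={B,C,D,E,F,G,H} → run D
t=6: ready={B,C,D,E,F,G,H} → run D
t=7: ready={B,C,D,E,F,G,H} → run D
t=8: ready={B,C,D,E,F,G,H} → run D
t=9: ready={B,C,E,F,G,H} → run B
t=10: ready={B,C,E,F,G,H} → run B
t=11: ready={C,E,F,G,H} → run E
t=12: ready={C,E,F,G,H} → run E
t=13: ready={C,F,G,H} → run C
t=14: ready={C,F,G,H} → run C
t=15: ready={C,F,G,H} → run C
t=16: ready={C,F,G,H} → run C
t=17: ready={C,F,G,H} → run C
t=18: ready={C,F,G,H} → run C
t=19: ready={F,G,H} → run F
t=20: ready={F,G,H} → run F
t=21: ready={F,G,H} → run F
t=22: ready={F,G,H} → run F
t=23: ready={F,G,H} → run F
t=24: ready={F,G,H} → run F
t=25: ready={F,G,H} → run F
t=26: ready={G,H} → run G
t=27: ready={G,H} → run G
t=28: ready={G,H} → run G
t=29: ready={G,H} → run G
t=30: ready={G,H} → run G
t=31: ready={H} → run H
t=32: ready={H} → run H
t=33: (idle)
t=34: (idle)
t=35: (idle)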